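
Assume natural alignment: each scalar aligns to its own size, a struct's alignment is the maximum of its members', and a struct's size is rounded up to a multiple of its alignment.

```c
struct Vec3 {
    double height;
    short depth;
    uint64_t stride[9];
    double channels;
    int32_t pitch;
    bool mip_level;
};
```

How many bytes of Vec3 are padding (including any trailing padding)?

@0: height [8B, align 8] → 8
@8: depth [2B, align 2] → 10
+6 pad (align 8)
@16: stride [72B, align 8] → 88
@88: channels [8B, align 8] → 96
@96: pitch [4B, align 4] → 100
@100: mip_level [1B, align 1] → 101
+3 tail pad (align 8)
size 104, align 8
data bytes 95, size 104 → padding 9

9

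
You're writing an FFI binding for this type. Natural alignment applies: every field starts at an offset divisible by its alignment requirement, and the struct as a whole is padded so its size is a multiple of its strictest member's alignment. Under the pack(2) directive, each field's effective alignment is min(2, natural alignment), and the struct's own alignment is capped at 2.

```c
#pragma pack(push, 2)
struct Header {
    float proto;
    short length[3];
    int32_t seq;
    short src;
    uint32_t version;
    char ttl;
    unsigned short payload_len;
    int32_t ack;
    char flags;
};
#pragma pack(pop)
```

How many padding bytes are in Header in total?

2

@0: proto [4B, align 2] → 4
@4: length [6B, align 2] → 10
@10: seq [4B, align 2] → 14
@14: src [2B, align 2] → 16
@16: version [4B, align 2] → 20
@20: ttl [1B, align 1] → 21
+1 pad (align 2)
@22: payload_len [2B, align 2] → 24
@24: ack [4B, align 2] → 28
@28: flags [1B, align 1] → 29
+1 tail pad (align 2)
size 30, align 2
data bytes 28, size 30 → padding 2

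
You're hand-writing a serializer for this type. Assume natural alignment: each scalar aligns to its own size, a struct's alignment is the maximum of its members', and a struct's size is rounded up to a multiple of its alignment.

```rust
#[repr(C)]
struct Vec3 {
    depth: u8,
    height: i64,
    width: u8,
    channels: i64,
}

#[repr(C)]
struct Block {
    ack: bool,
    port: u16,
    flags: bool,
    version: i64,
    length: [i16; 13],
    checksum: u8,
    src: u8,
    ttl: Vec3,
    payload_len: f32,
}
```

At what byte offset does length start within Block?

Vec3: depth at 0 (size 1, align 1) → ends 1; pad 7 to align 8 for height; height at 8 (size 8, align 8) → ends 16; width at 16 (size 1, align 1) → ends 17; pad 7 to align 8 for channels; channels at 24 (size 8, align 8) → ends 32; total 32 bytes, alignment 8
ack at 0 (size 1, align 1) → ends 1
pad 1 to align 2 for port
port at 2 (size 2, align 2) → ends 4
flags at 4 (size 1, align 1) → ends 5
pad 3 to align 8 for version
version at 8 (size 8, align 8) → ends 16
length at 16 (size 26, align 2) → ends 42

16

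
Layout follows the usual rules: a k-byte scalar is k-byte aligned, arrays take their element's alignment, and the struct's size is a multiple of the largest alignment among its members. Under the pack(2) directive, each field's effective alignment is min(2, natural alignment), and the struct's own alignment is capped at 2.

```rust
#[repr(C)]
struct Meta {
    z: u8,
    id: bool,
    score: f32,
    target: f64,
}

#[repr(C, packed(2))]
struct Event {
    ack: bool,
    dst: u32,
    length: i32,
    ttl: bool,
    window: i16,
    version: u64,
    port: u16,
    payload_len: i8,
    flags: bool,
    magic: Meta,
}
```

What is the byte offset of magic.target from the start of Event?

34

Meta: @0: z [1B, align 1] → 1; @1: id [1B, align 1] → 2; +2 pad (align 4); @4: score [4B, align 4] → 8; @8: target [8B, align 8] → 16; size 16, align 8
@0: ack [1B, align 1] → 1
+1 pad (align 2)
@2: dst [4B, align 2] → 6
@6: length [4B, align 2] → 10
@10: ttl [1B, align 1] → 11
+1 pad (align 2)
@12: window [2B, align 2] → 14
@14: version [8B, align 2] → 22
@22: port [2B, align 2] → 24
@24: payload_len [1B, align 1] → 25
@25: flags [1B, align 1] → 26
@26: magic [16B, align 2] → 42
within Meta: target at 8
26 + 8 = 34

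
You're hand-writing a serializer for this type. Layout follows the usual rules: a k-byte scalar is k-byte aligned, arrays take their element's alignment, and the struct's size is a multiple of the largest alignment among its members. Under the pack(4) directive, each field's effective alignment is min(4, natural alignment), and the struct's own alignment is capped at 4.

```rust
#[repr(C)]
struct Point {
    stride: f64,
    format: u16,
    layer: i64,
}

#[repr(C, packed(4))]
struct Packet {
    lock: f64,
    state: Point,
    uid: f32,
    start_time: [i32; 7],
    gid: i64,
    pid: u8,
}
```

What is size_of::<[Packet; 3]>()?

Point: stride at 0 (size 8, align 8) → ends 8; format at 8 (size 2, align 2) → ends 10; pad 6 to align 8 for layer; layer at 16 (size 8, align 8) → ends 24; total 24 bytes, alignment 8
lock at 0 (size 8, align 4) → ends 8
state at 8 (size 24, align 4) → ends 32
uid at 32 (size 4, align 4) → ends 36
start_time at 36 (size 28, align 4) → ends 64
gid at 64 (size 8, align 4) → ends 72
pid at 72 (size 1, align 1) → ends 73
tail pad 3 to reach multiple of 4
total 76 bytes, alignment 4
array of 3: 3 × 76 = 228

228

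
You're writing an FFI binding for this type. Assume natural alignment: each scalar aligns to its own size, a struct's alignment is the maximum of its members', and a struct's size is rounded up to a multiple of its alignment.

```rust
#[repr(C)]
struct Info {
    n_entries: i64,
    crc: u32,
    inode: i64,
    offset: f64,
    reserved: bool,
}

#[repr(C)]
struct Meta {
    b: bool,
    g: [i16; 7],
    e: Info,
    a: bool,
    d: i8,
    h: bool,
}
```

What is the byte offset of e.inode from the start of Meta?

Info: 0..8  n_entries  (8B, 8-aligned); 8..12  crc  (4B, 4-aligned); 12..16  -- padding (4B); 16..24  inode  (8B, 8-aligned); 24..32  offset  (8B, 8-aligned); 32..33  reserved  (1B, 1-aligned); 33..40  -- tail padding (7B); sizeof = 40, alignof = 8
0..1  b  (1B, 1-aligned)
1..2  -- padding (1B)
2..16  g  (14B, 2-aligned)
16..56  e  (40B, 8-aligned)
within Info: inode at 16
16 + 16 = 32

32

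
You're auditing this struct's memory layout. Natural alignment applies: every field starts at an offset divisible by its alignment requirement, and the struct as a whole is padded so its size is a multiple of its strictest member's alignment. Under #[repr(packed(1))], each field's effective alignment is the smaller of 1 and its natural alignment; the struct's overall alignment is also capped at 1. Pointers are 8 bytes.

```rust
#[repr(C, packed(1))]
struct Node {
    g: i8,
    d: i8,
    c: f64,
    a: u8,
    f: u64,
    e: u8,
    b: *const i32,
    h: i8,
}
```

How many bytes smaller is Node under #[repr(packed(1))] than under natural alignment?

natural layout:
  g at 0 (size 1, align 1) → ends 1
  d at 1 (size 1, align 1) → ends 2
  pad 6 to align 8 for c
  c at 8 (size 8, align 8) → ends 16
  a at 16 (size 1, align 1) → ends 17
  pad 7 to align 8 for f
  f at 24 (size 8, align 8) → ends 32
  e at 32 (size 1, align 1) → ends 33
  pad 7 to align 8 for b
  b at 40 (size 8, align 8) → ends 48
  h at 48 (size 1, align 1) → ends 49
  tail pad 7 to reach multiple of 8
  total 56 bytes, alignment 8
packed(1) layout:
  g at 0 (size 1, align 1) → ends 1
  d at 1 (size 1, align 1) → ends 2
  c at 2 (size 8, align 1) → ends 10
  a at 10 (size 1, align 1) → ends 11
  f at 11 (size 8, align 1) → ends 19
  e at 19 (size 1, align 1) → ends 20
  b at 20 (size 8, align 1) → ends 28
  h at 28 (size 1, align 1) → ends 29
  total 29 bytes, alignment 1
56 − 29 = 27

27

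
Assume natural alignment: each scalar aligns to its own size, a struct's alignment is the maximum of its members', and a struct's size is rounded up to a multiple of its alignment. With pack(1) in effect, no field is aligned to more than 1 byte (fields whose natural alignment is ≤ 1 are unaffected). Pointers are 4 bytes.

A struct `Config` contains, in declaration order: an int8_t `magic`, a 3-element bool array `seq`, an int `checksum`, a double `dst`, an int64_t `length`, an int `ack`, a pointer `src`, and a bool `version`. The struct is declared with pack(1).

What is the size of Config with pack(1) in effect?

33

@0: magic [1B, align 1] → 1
@1: seq [3B, align 1] → 4
@4: checksum [4B, align 1] → 8
@8: dst [8B, align 1] → 16
@16: length [8B, align 1] → 24
@24: ack [4B, align 1] → 28
@28: src [4B, align 1] → 32
@32: version [1B, align 1] → 33
size 33, align 1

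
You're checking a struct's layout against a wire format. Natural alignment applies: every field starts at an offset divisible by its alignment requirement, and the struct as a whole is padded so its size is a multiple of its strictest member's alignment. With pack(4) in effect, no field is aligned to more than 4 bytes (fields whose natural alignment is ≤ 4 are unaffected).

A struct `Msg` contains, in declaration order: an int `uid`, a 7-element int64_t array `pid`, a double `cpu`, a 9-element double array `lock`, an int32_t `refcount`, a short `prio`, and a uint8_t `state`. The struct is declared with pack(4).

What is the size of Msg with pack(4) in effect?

148

0..4  uid  (4B, 4-aligned)
4..60  pid  (56B, 4-aligned)
60..68  cpu  (8B, 4-aligned)
68..140  lock  (72B, 4-aligned)
140..144  refcount  (4B, 4-aligned)
144..146  prio  (2B, 2-aligned)
146..147  state  (1B, 1-aligned)
147..148  -- tail padding (1B)
sizeof = 148, alignof = 4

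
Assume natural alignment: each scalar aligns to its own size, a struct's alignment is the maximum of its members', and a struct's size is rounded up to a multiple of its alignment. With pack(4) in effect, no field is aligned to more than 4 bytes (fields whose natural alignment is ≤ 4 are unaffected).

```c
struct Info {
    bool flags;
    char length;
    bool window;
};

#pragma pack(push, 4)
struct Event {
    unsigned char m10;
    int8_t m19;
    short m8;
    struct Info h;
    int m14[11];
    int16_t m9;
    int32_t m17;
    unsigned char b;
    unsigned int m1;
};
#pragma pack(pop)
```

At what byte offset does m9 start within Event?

Info: @0: flags [1B, align 1] → 1; @1: length [1B, align 1] → 2; @2: window [1B, align 1] → 3; size 3, align 1
@0: m10 [1B, align 1] → 1
@1: m19 [1B, align 1] → 2
@2: m8 [2B, align 2] → 4
@4: h [3B, align 1] → 7
+1 pad (align 4)
@8: m14 [44B, align 4] → 52
@52: m9 [2B, align 2] → 54

52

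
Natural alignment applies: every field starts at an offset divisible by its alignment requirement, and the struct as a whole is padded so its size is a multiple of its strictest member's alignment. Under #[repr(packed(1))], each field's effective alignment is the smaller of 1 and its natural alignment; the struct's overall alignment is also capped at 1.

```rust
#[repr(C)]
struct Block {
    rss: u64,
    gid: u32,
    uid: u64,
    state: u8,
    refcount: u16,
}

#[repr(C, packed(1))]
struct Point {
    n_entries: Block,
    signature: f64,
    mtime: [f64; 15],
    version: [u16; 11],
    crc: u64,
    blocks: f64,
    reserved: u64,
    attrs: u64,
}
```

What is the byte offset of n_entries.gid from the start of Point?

Block: rss at 0 (size 8, align 8) → ends 8; gid at 8 (size 4, align 4) → ends 12; pad 4 to align 8 for uid; uid at 16 (size 8, align 8) → ends 24; state at 24 (size 1, align 1) → ends 25; pad 1 to align 2 for refcount; refcount at 26 (size 2, align 2) → ends 28; tail pad 4 to reach multiple of 8; total 32 bytes, alignment 8
n_entries at 0 (size 32, align 1) → ends 32
within Block: gid at 8
0 + 8 = 8

8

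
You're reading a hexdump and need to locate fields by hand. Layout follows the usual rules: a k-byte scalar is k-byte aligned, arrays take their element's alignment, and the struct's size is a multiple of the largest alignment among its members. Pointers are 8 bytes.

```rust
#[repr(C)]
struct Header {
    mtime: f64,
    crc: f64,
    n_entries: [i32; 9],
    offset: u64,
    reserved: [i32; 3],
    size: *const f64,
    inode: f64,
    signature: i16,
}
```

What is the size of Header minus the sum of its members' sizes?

14

0..8  mtime  (8B, 8-aligned)
8..16  crc  (8B, 8-aligned)
16..52  n_entries  (36B, 4-aligned)
52..56  -- padding (4B)
56..64  offset  (8B, 8-aligned)
64..76  reserved  (12B, 4-aligned)
76..80  -- padding (4B)
80..88  size  (8B, 8-aligned)
88..96  inode  (8B, 8-aligned)
96..98  signature  (2B, 2-aligned)
98..104  -- tail padding (6B)
sizeof = 104, alignof = 8
data bytes 90, size 104 → padding 14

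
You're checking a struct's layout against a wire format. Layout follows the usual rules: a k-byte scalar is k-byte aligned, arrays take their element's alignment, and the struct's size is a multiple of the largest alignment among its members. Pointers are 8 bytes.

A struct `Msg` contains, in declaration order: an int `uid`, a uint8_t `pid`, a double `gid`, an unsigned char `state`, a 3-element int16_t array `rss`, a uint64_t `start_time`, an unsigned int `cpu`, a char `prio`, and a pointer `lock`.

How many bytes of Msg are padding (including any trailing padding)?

uid at 0 (size 4, align 4) → ends 4
pid at 4 (size 1, align 1) → ends 5
pad 3 to align 8 for gid
gid at 8 (size 8, align 8) → ends 16
state at 16 (size 1, align 1) → ends 17
pad 1 to align 2 for rss
rss at 18 (size 6, align 2) → ends 24
start_time at 24 (size 8, align 8) → ends 32
cpu at 32 (size 4, align 4) → ends 36
prio at 36 (size 1, align 1) → ends 37
pad 3 to align 8 for lock
lock at 40 (size 8, align 8) → ends 48
total 48 bytes, alignment 8
data bytes 41, size 48 → padding 7

7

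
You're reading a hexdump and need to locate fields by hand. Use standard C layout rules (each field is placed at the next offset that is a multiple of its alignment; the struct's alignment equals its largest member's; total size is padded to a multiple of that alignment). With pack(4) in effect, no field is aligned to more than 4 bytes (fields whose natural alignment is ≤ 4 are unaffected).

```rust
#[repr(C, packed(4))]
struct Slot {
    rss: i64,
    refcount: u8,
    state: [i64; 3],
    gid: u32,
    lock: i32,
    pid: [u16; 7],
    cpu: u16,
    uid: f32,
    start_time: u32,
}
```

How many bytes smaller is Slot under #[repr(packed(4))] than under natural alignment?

4

natural layout:
  rss at 0 (size 8, align 8) → ends 8
  refcount at 8 (size 1, align 1) → ends 9
  pad 7 to align 8 for state
  state at 16 (size 24, align 8) → ends 40
  gid at 40 (size 4, align 4) → ends 44
  lock at 44 (size 4, align 4) → ends 48
  pid at 48 (size 14, align 2) → ends 62
  cpu at 62 (size 2, align 2) → ends 64
  uid at 64 (size 4, align 4) → ends 68
  start_time at 68 (size 4, align 4) → ends 72
  total 72 bytes, alignment 8
packed(4) layout:
  rss at 0 (size 8, align 4) → ends 8
  refcount at 8 (size 1, align 1) → ends 9
  pad 3 to align 4 for state
  state at 12 (size 24, align 4) → ends 36
  gid at 36 (size 4, align 4) → ends 40
  lock at 40 (size 4, align 4) → ends 44
  pid at 44 (size 14, align 2) → ends 58
  cpu at 58 (size 2, align 2) → ends 60
  uid at 60 (size 4, align 4) → ends 64
  start_time at 64 (size 4, align 4) → ends 68
  total 68 bytes, alignment 4
72 − 68 = 4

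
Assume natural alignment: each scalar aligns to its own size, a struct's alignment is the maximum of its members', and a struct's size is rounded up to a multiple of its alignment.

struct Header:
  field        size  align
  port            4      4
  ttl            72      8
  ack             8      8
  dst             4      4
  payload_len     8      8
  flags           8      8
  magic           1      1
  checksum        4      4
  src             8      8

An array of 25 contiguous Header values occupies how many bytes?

@0: port [4B, align 4] → 4
+4 pad (align 8)
@8: ttl [72B, align 8] → 80
@80: ack [8B, align 8] → 88
@88: dst [4B, align 4] → 92
+4 pad (align 8)
@96: payload_len [8B, align 8] → 104
@104: flags [8B, align 8] → 112
@112: magic [1B, align 1] → 113
+3 pad (align 4)
@116: checksum [4B, align 4] → 120
@120: src [8B, align 8] → 128
size 128, align 8
array of 25: 25 × 128 = 3200

3200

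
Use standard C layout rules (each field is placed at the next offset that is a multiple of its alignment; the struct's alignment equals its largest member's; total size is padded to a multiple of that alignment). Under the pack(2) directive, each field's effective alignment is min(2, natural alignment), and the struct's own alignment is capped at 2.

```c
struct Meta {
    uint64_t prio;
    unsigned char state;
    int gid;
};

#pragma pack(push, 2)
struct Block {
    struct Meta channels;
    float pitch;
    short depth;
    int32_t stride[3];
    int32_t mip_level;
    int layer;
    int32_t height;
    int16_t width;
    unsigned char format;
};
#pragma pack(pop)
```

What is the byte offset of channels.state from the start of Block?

8

Meta: @0: prio [8B, align 8] → 8; @8: state [1B, align 1] → 9; +3 pad (align 4); @12: gid [4B, align 4] → 16; size 16, align 8
@0: channels [16B, align 2] → 16
within Meta: state at 8
0 + 8 = 8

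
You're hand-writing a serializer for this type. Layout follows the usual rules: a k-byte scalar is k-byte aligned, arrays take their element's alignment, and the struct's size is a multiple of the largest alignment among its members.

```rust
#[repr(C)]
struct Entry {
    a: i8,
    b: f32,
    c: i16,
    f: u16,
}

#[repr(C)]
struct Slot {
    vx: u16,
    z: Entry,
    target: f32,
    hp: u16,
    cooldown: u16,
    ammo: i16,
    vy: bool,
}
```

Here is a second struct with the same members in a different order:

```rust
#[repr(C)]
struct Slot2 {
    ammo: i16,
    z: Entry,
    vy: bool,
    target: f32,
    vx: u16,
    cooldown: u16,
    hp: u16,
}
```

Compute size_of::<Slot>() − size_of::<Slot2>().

-4

Entry: @0: a [1B, align 1] → 1; +3 pad (align 4); @4: b [4B, align 4] → 8; @8: c [2B, align 2] → 10; @10: f [2B, align 2] → 12; size 12, align 4
@0: vx [2B, align 2] → 2
+2 pad (align 4)
@4: z [12B, align 4] → 16
@16: target [4B, align 4] → 20
@20: hp [2B, align 2] → 22
@22: cooldown [2B, align 2] → 24
@24: ammo [2B, align 2] → 26
@26: vy [1B, align 1] → 27
+1 tail pad (align 4)
size 28, align 4
— Slot2 —
@0: ammo [2B, align 2] → 2
+2 pad (align 4)
@4: z [12B, align 4] → 16
@16: vy [1B, align 1] → 17
+3 pad (align 4)
@20: target [4B, align 4] → 24
@24: vx [2B, align 2] → 26
@26: cooldown [2B, align 2] → 28
@28: hp [2B, align 2] → 30
+2 tail pad (align 4)
size 32, align 4
28 − 32 = -4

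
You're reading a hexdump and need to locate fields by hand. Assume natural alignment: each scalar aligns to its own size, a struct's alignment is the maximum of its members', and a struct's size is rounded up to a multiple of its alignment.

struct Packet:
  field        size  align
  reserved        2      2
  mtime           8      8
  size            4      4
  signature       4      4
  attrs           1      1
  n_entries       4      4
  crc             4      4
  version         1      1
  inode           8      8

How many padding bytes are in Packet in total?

12

@0: reserved [2B, align 2] → 2
+6 pad (align 8)
@8: mtime [8B, align 8] → 16
@16: size [4B, align 4] → 20
@20: signature [4B, align 4] → 24
@24: attrs [1B, align 1] → 25
+3 pad (align 4)
@28: n_entries [4B, align 4] → 32
@32: crc [4B, align 4] → 36
@36: version [1B, align 1] → 37
+3 pad (align 8)
@40: inode [8B, align 8] → 48
size 48, align 8
data bytes 36, size 48 → padding 12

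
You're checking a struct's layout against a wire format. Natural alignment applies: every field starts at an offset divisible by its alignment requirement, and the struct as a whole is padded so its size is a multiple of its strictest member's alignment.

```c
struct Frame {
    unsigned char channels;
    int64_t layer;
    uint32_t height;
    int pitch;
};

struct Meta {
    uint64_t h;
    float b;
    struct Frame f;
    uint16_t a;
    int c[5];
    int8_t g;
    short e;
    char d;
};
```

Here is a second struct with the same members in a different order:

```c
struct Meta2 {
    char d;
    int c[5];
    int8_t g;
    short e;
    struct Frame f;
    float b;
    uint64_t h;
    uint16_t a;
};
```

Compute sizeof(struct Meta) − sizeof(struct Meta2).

-8

Frame: @0: channels [1B, align 1] → 1; +7 pad (align 8); @8: layer [8B, align 8] → 16; @16: height [4B, align 4] → 20; @20: pitch [4B, align 4] → 24; size 24, align 8
@0: h [8B, align 8] → 8
@8: b [4B, align 4] → 12
+4 pad (align 8)
@16: f [24B, align 8] → 40
@40: a [2B, align 2] → 42
+2 pad (align 4)
@44: c [20B, align 4] → 64
@64: g [1B, align 1] → 65
+1 pad (align 2)
@66: e [2B, align 2] → 68
@68: d [1B, align 1] → 69
+3 tail pad (align 8)
size 72, align 8
— Meta2 —
@0: d [1B, align 1] → 1
+3 pad (align 4)
@4: c [20B, align 4] → 24
@24: g [1B, align 1] → 25
+1 pad (align 2)
@26: e [2B, align 2] → 28
+4 pad (align 8)
@32: f [24B, align 8] → 56
@56: b [4B, align 4] → 60
+4 pad (align 8)
@64: h [8B, align 8] → 72
@72: a [2B, align 2] → 74
+6 tail pad (align 8)
size 80, align 8
72 − 80 = -8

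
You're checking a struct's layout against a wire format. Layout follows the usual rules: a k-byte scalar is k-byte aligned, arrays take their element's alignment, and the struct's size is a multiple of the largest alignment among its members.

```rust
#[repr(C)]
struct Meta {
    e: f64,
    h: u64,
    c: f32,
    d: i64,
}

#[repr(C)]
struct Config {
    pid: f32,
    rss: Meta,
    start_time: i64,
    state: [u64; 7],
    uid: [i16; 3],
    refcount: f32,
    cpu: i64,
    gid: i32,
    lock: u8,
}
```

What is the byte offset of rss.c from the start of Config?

24

Meta: @0: e [8B, align 8] → 8; @8: h [8B, align 8] → 16; @16: c [4B, align 4] → 20; +4 pad (align 8); @24: d [8B, align 8] → 32; size 32, align 8
@0: pid [4B, align 4] → 4
+4 pad (align 8)
@8: rss [32B, align 8] → 40
within Meta: c at 16
8 + 16 = 24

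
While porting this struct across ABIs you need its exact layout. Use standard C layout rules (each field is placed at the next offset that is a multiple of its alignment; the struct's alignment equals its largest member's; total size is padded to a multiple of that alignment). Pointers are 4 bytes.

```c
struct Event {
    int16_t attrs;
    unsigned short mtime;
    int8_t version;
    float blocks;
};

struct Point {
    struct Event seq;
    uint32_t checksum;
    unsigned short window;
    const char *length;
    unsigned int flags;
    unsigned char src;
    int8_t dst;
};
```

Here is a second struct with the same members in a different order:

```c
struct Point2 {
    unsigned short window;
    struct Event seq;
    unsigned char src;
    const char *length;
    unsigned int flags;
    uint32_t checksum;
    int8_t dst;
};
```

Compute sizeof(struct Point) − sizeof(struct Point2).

Event: @0: attrs [2B, align 2] → 2; @2: mtime [2B, align 2] → 4; @4: version [1B, align 1] → 5; +3 pad (align 4); @8: blocks [4B, align 4] → 12; size 12, align 4
@0: seq [12B, align 4] → 12
@12: checksum [4B, align 4] → 16
@16: window [2B, align 2] → 18
+2 pad (align 4)
@20: length [4B, align 4] → 24
@24: flags [4B, align 4] → 28
@28: src [1B, align 1] → 29
@29: dst [1B, align 1] → 30
+2 tail pad (align 4)
size 32, align 4
— Point2 —
@0: window [2B, align 2] → 2
+2 pad (align 4)
@4: seq [12B, align 4] → 16
@16: src [1B, align 1] → 17
+3 pad (align 4)
@20: length [4B, align 4] → 24
@24: flags [4B, align 4] → 28
@28: checksum [4B, align 4] → 32
@32: dst [1B, align 1] → 33
+3 tail pad (align 4)
size 36, align 4
32 − 36 = -4

-4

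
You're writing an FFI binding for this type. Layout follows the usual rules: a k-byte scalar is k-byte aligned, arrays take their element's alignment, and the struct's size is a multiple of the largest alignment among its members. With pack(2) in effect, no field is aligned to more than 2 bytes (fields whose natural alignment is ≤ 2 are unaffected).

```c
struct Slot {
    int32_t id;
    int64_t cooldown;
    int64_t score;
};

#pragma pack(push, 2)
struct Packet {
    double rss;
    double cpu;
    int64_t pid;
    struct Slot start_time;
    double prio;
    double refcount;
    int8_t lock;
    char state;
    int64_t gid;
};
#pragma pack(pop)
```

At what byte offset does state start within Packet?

65

Slot: @0: id [4B, align 4] → 4; +4 pad (align 8); @8: cooldown [8B, align 8] → 16; @16: score [8B, align 8] → 24; size 24, align 8
@0: rss [8B, align 2] → 8
@8: cpu [8B, align 2] → 16
@16: pid [8B, align 2] → 24
@24: start_time [24B, align 2] → 48
@48: prio [8B, align 2] → 56
@56: refcount [8B, align 2] → 64
@64: lock [1B, align 1] → 65
@65: state [1B, align 1] → 66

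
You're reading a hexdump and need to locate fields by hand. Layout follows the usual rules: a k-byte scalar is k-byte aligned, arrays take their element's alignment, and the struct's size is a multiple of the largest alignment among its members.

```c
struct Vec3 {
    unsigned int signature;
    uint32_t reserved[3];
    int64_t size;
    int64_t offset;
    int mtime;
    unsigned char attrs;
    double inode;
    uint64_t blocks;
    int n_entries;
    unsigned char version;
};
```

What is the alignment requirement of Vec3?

8

member alignments: signature=4, reserved=4, size=8, offset=8, mtime=4, attrs=1, inode=8, blocks=8, n_entries=4, version=1
max = 8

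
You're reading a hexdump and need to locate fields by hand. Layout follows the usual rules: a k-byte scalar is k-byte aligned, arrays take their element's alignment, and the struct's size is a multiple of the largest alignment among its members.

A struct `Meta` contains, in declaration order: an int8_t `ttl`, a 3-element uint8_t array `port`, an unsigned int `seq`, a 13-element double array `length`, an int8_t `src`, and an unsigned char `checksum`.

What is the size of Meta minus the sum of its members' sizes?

0..1  ttl  (1B, 1-aligned)
1..4  port  (3B, 1-aligned)
4..8  seq  (4B, 4-aligned)
8..112  length  (104B, 8-aligned)
112..113  src  (1B, 1-aligned)
113..114  checksum  (1B, 1-aligned)
114..120  -- tail padding (6B)
sizeof = 120, alignof = 8
data bytes 114, size 120 → padding 6

6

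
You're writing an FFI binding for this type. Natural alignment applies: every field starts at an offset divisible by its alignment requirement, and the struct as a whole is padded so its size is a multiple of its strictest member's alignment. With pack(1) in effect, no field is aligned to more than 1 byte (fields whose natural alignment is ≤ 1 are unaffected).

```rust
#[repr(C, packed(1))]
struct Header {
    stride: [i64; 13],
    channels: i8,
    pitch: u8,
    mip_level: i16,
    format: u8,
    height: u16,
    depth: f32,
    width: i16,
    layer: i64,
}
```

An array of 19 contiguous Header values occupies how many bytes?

stride at 0 (size 104, align 1) → ends 104
channels at 104 (size 1, align 1) → ends 105
pitch at 105 (size 1, align 1) → ends 106
mip_level at 106 (size 2, align 1) → ends 108
format at 108 (size 1, align 1) → ends 109
height at 109 (size 2, align 1) → ends 111
depth at 111 (size 4, align 1) → ends 115
width at 115 (size 2, align 1) → ends 117
layer at 117 (size 8, align 1) → ends 125
total 125 bytes, alignment 1
array of 19: 19 × 125 = 2375

2375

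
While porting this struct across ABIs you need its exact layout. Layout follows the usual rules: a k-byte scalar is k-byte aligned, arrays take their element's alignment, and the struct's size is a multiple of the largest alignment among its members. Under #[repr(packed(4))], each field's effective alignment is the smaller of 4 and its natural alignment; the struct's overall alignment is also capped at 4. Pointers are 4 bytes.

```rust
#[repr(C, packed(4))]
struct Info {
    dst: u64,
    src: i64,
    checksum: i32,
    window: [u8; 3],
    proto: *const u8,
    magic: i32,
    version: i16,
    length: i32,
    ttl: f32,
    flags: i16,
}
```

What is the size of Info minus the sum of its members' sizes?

5

0..8  dst  (8B, 4-aligned)
8..16  src  (8B, 4-aligned)
16..20  checksum  (4B, 4-aligned)
20..23  window  (3B, 1-aligned)
23..24  -- padding (1B)
24..28  proto  (4B, 4-aligned)
28..32  magic  (4B, 4-aligned)
32..34  version  (2B, 2-aligned)
34..36  -- padding (2B)
36..40  length  (4B, 4-aligned)
40..44  ttl  (4B, 4-aligned)
44..46  flags  (2B, 2-aligned)
46..48  -- tail padding (2B)
sizeof = 48, alignof = 4
data bytes 43, size 48 → padding 5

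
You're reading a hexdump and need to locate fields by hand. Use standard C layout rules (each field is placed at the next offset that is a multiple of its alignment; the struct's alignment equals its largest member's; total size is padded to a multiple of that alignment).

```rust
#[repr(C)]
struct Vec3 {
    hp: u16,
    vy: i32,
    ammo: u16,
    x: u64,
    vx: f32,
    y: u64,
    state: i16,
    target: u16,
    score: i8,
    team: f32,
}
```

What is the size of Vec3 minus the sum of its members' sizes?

19

hp at 0 (size 2, align 2) → ends 2
pad 2 to align 4 for vy
vy at 4 (size 4, align 4) → ends 8
ammo at 8 (size 2, align 2) → ends 10
pad 6 to align 8 for x
x at 16 (size 8, align 8) → ends 24
vx at 24 (size 4, align 4) → ends 28
pad 4 to align 8 for y
y at 32 (size 8, align 8) → ends 40
state at 40 (size 2, align 2) → ends 42
target at 42 (size 2, align 2) → ends 44
score at 44 (size 1, align 1) → ends 45
pad 3 to align 4 for team
team at 48 (size 4, align 4) → ends 52
tail pad 4 to reach multiple of 8
total 56 bytes, alignment 8
data bytes 37, size 56 → padding 19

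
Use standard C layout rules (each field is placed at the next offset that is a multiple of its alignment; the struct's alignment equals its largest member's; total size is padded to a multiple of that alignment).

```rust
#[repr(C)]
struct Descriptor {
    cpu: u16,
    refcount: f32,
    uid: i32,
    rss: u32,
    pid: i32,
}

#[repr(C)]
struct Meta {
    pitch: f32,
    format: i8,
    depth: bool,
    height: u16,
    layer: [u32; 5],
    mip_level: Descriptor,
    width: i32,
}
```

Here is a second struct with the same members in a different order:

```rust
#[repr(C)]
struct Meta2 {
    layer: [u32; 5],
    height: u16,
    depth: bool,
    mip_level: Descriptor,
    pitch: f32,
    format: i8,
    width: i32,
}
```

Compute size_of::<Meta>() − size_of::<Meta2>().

-4

Descriptor: @0: cpu [2B, align 2] → 2; +2 pad (align 4); @4: refcount [4B, align 4] → 8; @8: uid [4B, align 4] → 12; @12: rss [4B, align 4] → 16; @16: pid [4B, align 4] → 20; size 20, align 4
@0: pitch [4B, align 4] → 4
@4: format [1B, align 1] → 5
@5: depth [1B, align 1] → 6
@6: height [2B, align 2] → 8
@8: layer [20B, align 4] → 28
@28: mip_level [20B, align 4] → 48
@48: width [4B, align 4] → 52
size 52, align 4
— Meta2 —
@0: layer [20B, align 4] → 20
@20: height [2B, align 2] → 22
@22: depth [1B, align 1] → 23
+1 pad (align 4)
@24: mip_level [20B, align 4] → 44
@44: pitch [4B, align 4] → 48
@48: format [1B, align 1] → 49
+3 pad (align 4)
@52: width [4B, align 4] → 56
size 56, align 4
52 − 56 = -4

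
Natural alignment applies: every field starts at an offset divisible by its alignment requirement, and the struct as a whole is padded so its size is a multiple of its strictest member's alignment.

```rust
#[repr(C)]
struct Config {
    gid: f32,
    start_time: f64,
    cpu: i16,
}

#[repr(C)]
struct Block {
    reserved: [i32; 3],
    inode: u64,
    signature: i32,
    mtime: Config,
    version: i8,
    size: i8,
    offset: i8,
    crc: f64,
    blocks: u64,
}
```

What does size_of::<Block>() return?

80

Config: gid at 0 (size 4, align 4) → ends 4; pad 4 to align 8 for start_time; start_time at 8 (size 8, align 8) → ends 16; cpu at 16 (size 2, align 2) → ends 18; tail pad 6 to reach multiple of 8; total 24 bytes, alignment 8
reserved at 0 (size 12, align 4) → ends 12
pad 4 to align 8 for inode
inode at 16 (size 8, align 8) → ends 24
signature at 24 (size 4, align 4) → ends 28
pad 4 to align 8 for mtime
mtime at 32 (size 24, align 8) → ends 56
version at 56 (size 1, align 1) → ends 57
size at 57 (size 1, align 1) → ends 58
offset at 58 (size 1, align 1) → ends 59
pad 5 to align 8 for crc
crc at 64 (size 8, align 8) → ends 72
blocks at 72 (size 8, align 8) → ends 80
total 80 bytes, alignment 8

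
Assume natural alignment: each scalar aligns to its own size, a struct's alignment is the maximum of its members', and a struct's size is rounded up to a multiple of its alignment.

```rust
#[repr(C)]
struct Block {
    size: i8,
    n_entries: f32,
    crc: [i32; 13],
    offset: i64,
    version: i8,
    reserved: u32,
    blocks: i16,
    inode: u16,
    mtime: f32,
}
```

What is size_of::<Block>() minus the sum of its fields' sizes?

size at 0 (size 1, align 1) → ends 1
pad 3 to align 4 for n_entries
n_entries at 4 (size 4, align 4) → ends 8
crc at 8 (size 52, align 4) → ends 60
pad 4 to align 8 for offset
offset at 64 (size 8, align 8) → ends 72
version at 72 (size 1, align 1) → ends 73
pad 3 to align 4 for reserved
reserved at 76 (size 4, align 4) → ends 80
blocks at 80 (size 2, align 2) → ends 82
inode at 82 (size 2, align 2) → ends 84
mtime at 84 (size 4, align 4) → ends 88
total 88 bytes, alignment 8
data bytes 78, size 88 → padding 10

10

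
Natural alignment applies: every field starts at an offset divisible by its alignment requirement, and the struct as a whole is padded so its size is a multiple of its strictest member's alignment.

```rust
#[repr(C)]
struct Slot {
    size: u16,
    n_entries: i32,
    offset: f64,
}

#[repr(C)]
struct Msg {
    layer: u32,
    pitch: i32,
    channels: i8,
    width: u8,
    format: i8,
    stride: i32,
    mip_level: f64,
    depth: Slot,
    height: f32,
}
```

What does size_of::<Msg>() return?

48 bytes

Slot: @0: size [2B, align 2] → 2; +2 pad (align 4); @4: n_entries [4B, align 4] → 8; @8: offset [8B, align 8] → 16; size 16, align 8
@0: layer [4B, align 4] → 4
@4: pitch [4B, align 4] → 8
@8: channels [1B, align 1] → 9
@9: width [1B, align 1] → 10
@10: format [1B, align 1] → 11
+1 pad (align 4)
@12: stride [4B, align 4] → 16
@16: mip_level [8B, align 8] → 24
@24: depth [16B, align 8] → 40
@40: height [4B, align 4] → 44
+4 tail pad (align 8)
size 48, align 8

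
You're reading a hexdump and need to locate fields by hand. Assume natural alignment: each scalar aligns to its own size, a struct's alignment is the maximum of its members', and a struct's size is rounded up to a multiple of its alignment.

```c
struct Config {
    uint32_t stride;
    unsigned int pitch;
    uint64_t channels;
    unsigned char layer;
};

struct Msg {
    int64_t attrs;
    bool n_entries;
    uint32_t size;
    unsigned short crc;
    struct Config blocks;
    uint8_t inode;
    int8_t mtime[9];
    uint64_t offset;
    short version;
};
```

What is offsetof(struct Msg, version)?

72

Config: 0..4  stride  (4B, 4-aligned); 4..8  pitch  (4B, 4-aligned); 8..16  channels  (8B, 8-aligned); 16..17  layer  (1B, 1-aligned); 17..24  -- tail padding (7B); sizeof = 24, alignof = 8
0..8  attrs  (8B, 8-aligned)
8..9  n_entries  (1B, 1-aligned)
9..12  -- padding (3B)
12..16  size  (4B, 4-aligned)
16..18  crc  (2B, 2-aligned)
18..24  -- padding (6B)
24..48  blocks  (24B, 8-aligned)
48..49  inode  (1B, 1-aligned)
49..58  mtime  (9B, 1-aligned)
58..64  -- padding (6B)
64..72  offset  (8B, 8-aligned)
72..74  version  (2B, 2-aligned)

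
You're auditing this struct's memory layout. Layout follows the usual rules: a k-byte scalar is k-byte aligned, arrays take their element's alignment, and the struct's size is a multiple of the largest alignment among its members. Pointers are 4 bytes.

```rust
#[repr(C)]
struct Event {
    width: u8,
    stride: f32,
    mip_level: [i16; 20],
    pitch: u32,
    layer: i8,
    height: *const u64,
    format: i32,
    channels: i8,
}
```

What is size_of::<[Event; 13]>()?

0..1  width  (1B, 1-aligned)
1..4  -- padding (3B)
4..8  stride  (4B, 4-aligned)
8..48  mip_level  (40B, 2-aligned)
48..52  pitch  (4B, 4-aligned)
52..53  layer  (1B, 1-aligned)
53..56  -- padding (3B)
56..60  height  (4B, 4-aligned)
60..64  format  (4B, 4-aligned)
64..65  channels  (1B, 1-aligned)
65..68  -- tail padding (3B)
sizeof = 68, alignof = 4
array of 13: 13 × 68 = 884

884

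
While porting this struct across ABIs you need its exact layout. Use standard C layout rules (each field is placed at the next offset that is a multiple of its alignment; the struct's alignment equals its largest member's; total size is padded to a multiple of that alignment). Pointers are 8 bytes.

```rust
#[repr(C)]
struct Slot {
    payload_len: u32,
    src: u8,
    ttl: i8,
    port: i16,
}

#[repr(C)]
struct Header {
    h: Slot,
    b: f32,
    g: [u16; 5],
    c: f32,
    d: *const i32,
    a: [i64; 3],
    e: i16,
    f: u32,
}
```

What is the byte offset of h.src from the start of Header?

4

Slot: payload_len at 0 (size 4, align 4) → ends 4; src at 4 (size 1, align 1) → ends 5; ttl at 5 (size 1, align 1) → ends 6; port at 6 (size 2, align 2) → ends 8; total 8 bytes, alignment 4
h at 0 (size 8, align 4) → ends 8
within Slot: src at 4
0 + 4 = 4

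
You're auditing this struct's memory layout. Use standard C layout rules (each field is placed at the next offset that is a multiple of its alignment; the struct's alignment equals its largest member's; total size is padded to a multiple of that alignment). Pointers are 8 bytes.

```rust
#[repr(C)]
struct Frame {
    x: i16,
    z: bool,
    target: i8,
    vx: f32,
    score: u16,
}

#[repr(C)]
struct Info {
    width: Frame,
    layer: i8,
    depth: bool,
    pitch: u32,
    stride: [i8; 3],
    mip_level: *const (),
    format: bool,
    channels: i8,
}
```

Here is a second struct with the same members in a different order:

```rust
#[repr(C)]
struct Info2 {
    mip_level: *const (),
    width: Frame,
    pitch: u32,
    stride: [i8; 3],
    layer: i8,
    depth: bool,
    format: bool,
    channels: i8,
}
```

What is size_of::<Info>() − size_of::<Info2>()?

8

Frame: x at 0 (size 2, align 2) → ends 2; z at 2 (size 1, align 1) → ends 3; target at 3 (size 1, align 1) → ends 4; vx at 4 (size 4, align 4) → ends 8; score at 8 (size 2, align 2) → ends 10; tail pad 2 to reach multiple of 4; total 12 bytes, alignment 4
width at 0 (size 12, align 4) → ends 12
layer at 12 (size 1, align 1) → ends 13
depth at 13 (size 1, align 1) → ends 14
pad 2 to align 4 for pitch
pitch at 16 (size 4, align 4) → ends 20
stride at 20 (size 3, align 1) → ends 23
pad 1 to align 8 for mip_level
mip_level at 24 (size 8, align 8) → ends 32
format at 32 (size 1, align 1) → ends 33
channels at 33 (size 1, align 1) → ends 34
tail pad 6 to reach multiple of 8
total 40 bytes, alignment 8
— Info2 —
mip_level at 0 (size 8, align 8) → ends 8
width at 8 (size 12, align 4) → ends 20
pitch at 20 (size 4, align 4) → ends 24
stride at 24 (size 3, align 1) → ends 27
layer at 27 (size 1, align 1) → ends 28
depth at 28 (size 1, align 1) → ends 29
format at 29 (size 1, align 1) → ends 30
channels at 30 (size 1, align 1) → ends 31
tail pad 1 to reach multiple of 8
total 32 bytes, alignment 8
40 − 32 = 8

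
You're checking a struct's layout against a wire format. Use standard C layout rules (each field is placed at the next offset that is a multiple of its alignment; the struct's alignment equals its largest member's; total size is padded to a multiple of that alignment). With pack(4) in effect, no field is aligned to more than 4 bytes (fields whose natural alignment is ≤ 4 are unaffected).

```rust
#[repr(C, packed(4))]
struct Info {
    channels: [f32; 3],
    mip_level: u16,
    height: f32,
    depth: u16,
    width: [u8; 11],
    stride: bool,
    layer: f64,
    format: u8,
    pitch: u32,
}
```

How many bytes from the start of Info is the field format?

@0: channels [12B, align 4] → 12
@12: mip_level [2B, align 2] → 14
+2 pad (align 4)
@16: height [4B, align 4] → 20
@20: depth [2B, align 2] → 22
@22: width [11B, align 1] → 33
@33: stride [1B, align 1] → 34
+2 pad (align 4)
@36: layer [8B, align 4] → 44
@44: format [1B, align 1] → 45

44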